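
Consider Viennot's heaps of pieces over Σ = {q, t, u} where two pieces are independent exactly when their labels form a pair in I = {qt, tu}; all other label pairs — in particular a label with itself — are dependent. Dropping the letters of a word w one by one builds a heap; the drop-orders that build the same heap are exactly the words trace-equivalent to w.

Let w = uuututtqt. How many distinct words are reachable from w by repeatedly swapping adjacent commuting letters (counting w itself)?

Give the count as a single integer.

126

drop 0:u onto floor
drop 1:u onto {0:u}
drop 2:u onto {1:u}
drop 3:t onto floor
drop 4:u onto {2:u}
drop 5:t onto {3:t}
drop 6:t onto {5:t}
drop 7:q onto {4:u}
drop 8:t onto {6:t}
ground layer = {0:u, 3:t}
drop-orders for the pieces not yet dropped (sum over which currently-grounded one goes next):
  1 to go: {7} 1  {8} 1
  2 to go: {4,7} 1  {6,8} 1  {7,8} 2
  3 to go: {2,4,7} 1  {4,7,8} 3  {5,6,8} 1  {6,7,8} 3
  4 to go: {1,2,4,7} 1  {2,4,7,8} 4  {3,5,6,8} 1  {4,6,7,8} 6  {5,6,7,8} 4
  5 to go: {0,1,2,4,7} 1  {1,2,4,7,8} 5  {2,4,6,7,8} 10  {3,5,6,7,8} 5  {4,5,6,7,8} 10
  6 to go: {0,1,2,4,7,8} 6  {1,2,4,6,7,8} 15  {2,4,5,6,7,8} 20  {3,4,5,6,7,8} 15
  7 to go: {0,1,2,4,6,7,8} 21  {1,2,4,5,6,7,8} 35  {2,3,4,5,6,7,8} 35
  if 0:u drops first: 70 orders
  if 3:t drops first: 56 orders
heap linearizations: 126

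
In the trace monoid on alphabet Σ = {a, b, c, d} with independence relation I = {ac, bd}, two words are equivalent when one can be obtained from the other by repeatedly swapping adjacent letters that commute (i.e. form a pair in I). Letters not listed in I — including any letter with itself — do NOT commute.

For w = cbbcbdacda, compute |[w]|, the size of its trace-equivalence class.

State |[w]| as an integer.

4

drop 0:c onto floor
drop 1:b onto {0:c}
drop 2:b onto {1:b}
drop 3:c onto {2:b}
drop 4:b onto {3:c}
drop 5:d onto {3:c}
drop 6:a onto {4:b, 5:d}
drop 7:c onto {4:b, 5:d}
drop 8:d onto {6:a, 7:c}
drop 9:a onto {8:d}
ground layer = {0:c}
drop-orders for the pieces not yet dropped (sum over which currently-grounded one goes next):
  1 to go: {9} 1
  2 to go: {8,9} 1
  3 to go: {6,8,9} 1  {7,8,9} 1
  4 to go: {6,7,8,9} 2
  5 to go: {4,6,7,8,9} 2  {5,6,7,8,9} 2
  6 to go: {4,5,6,7,8,9} 4
  7 to go: {3,4,5,6,7,8,9} 4
  8 to go: {2,3,4,5,6,7,8,9} 4
  if 0:c drops first: 4 orders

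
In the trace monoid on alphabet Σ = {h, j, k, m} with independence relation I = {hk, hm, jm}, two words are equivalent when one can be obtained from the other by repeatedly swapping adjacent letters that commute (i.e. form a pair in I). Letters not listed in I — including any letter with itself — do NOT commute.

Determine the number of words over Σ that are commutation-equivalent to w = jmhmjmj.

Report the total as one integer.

drop 0:j onto floor
drop 1:m onto floor
drop 2:h onto {0:j}
drop 3:m onto {1:m}
drop 4:j onto {2:h}
drop 5:m onto {3:m}
drop 6:j onto {4:j}
ground layer = {0:j, 1:m}
drop-orders for the pieces not yet dropped (sum over which currently-grounded one goes next):
  1 to go: {5} 1  {6} 1
  2 to go: {3,5} 1  {4,6} 1  {5,6} 2
  3 to go: {1,3,5} 1  {2,4,6} 1  {3,5,6} 3  {4,5,6} 3
  4 to go: {0,2,4,6} 1  {1,3,5,6} 4  {2,4,5,6} 4  {3,4,5,6} 6
  5 to go: {0,2,4,5,6} 5  {1,3,4,5,6} 10  {2,3,4,5,6} 10
  if 0:j drops first: 20 orders
  if 1:m drops first: 15 orders
heap linearizations: 35

35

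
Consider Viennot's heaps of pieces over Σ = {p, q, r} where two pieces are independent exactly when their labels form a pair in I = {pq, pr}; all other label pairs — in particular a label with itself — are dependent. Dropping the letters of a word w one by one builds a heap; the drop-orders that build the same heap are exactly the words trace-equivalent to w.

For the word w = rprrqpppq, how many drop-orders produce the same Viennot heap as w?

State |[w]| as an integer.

126

0(r) covers ∅
1(p) covers ∅
2(r) covers 0:r
3(r) covers 2:r
4(q) covers 3:r
5(p) covers 1:p
6(p) covers 5:p
7(p) covers 6:p
8(q) covers 4:q
floor of heap: 0:r, 1:p
completions by unplaced set U, small U first (add the entries for U minus each lowest piece of U):
  |U|=1: {7}:1  {8}:1
  |U|=2: {4,8}:1  {6,7}:1  {7,8}:2
  |U|=3: {3,4,8}:1  {4,7,8}:3  {5,6,7}:1  {6,7,8}:3
  |U|=4: {1,5,6,7}:1  {2,3,4,8}:1  {3,4,7,8}:4  {4,6,7,8}:6  {5,6,7,8}:4
  |U|=5: {0,2,3,4,8}:1  {1,5,6,7,8}:5  {2,3,4,7,8}:5  {3,4,6,7,8}:10  {4,5,6,7,8}:10
  |U|=6: {0,2,3,4,7,8}:6  {1,4,5,6,7,8}:15  {2,3,4,6,7,8}:15  {3,4,5,6,7,8}:20
  |U|=7: {0,2,3,4,6,7,8}:21  {1,3,4,5,6,7,8}:35  {2,3,4,5,6,7,8}:35
  start at 0(r): 70
  start at 1(p): 56
sum over floor = 126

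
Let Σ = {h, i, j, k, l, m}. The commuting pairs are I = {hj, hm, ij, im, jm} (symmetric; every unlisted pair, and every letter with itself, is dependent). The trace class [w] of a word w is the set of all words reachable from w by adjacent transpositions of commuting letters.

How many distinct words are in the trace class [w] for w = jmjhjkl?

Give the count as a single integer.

20

piece 0:j — minimal
piece 1:m — minimal
piece 2:j rests on {0:j}
piece 3:h — minimal
piece 4:j rests on {2:j}
piece 5:k rests on {1:m, 3:h, 4:j}
piece 6:l rests on {5:k}
minimal pieces: {0:j, 1:m, 3:h}
ways to finish when only these pieces remain (= sum over removing one remaining piece with nothing left below it):
  1 left: {6}→1
  2 left: {5,6}→1
  3 left: {1,5,6}→1  {3,5,6}→1  {4,5,6}→1
  4 left: {1,3,5,6}→2  {1,4,5,6}→2  {2,4,5,6}→1  {3,4,5,6}→2
  5 left: {0,2,4,5,6}→1  {1,2,4,5,6}→3  {1,3,4,5,6}→6  {2,3,4,5,6}→3
  placing 0:j first → 12 extensions
  placing 1:m first → 4 extensions
  placing 3:h first → 4 extensions
total linear extensions = 20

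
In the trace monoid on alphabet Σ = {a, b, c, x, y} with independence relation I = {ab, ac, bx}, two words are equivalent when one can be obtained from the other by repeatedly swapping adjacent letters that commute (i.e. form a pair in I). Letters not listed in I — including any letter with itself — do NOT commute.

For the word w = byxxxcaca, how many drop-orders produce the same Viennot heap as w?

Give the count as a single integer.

6

drop 0:b onto floor
drop 1:y onto {0:b}
drop 2:x onto {1:y}
drop 3:x onto {2:x}
drop 4:x onto {3:x}
drop 5:c onto {4:x}
drop 6:a onto {4:x}
drop 7:c onto {5:c}
drop 8:a onto {6:a}
ground layer = {0:b}
drop-orders for the pieces not yet dropped (sum over which currently-grounded one goes next):
  1 to go: {7} 1  {8} 1
  2 to go: {5,7} 1  {6,8} 1  {7,8} 2
  3 to go: {5,7,8} 3  {6,7,8} 3
  4 to go: {5,6,7,8} 6
  5 to go: {4,5,6,7,8} 6
  6 to go: {3,4,5,6,7,8} 6
  7 to go: {2,3,4,5,6,7,8} 6
  if 0:b drops first: 6 orders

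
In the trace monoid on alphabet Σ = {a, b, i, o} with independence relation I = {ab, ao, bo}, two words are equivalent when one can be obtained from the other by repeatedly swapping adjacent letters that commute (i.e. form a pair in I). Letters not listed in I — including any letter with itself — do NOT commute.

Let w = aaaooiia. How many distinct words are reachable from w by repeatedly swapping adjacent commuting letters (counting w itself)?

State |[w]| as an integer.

piece 0:a — minimal
piece 1:a rests on {0:a}
piece 2:a rests on {1:a}
piece 3:o — minimal
piece 4:o rests on {3:o}
piece 5:i rests on {2:a, 4:o}
piece 6:i rests on {5:i}
piece 7:a rests on {6:i}
minimal pieces: {0:a, 3:o}
ways to finish when only these pieces remain (= sum over removing one remaining piece with nothing left below it):
  1 left: {7}→1
  2 left: {6,7}→1
  3 left: {5,6,7}→1
  4 left: {2,5,6,7}→1  {4,5,6,7}→1
  5 left: {1,2,5,6,7}→1  {2,4,5,6,7}→2  {3,4,5,6,7}→1
  6 left: {0,1,2,5,6,7}→1  {1,2,4,5,6,7}→3  {2,3,4,5,6,7}→3
  placing 0:a first → 6 extensions
  placing 3:o first → 4 extensions
total linear extensions = 10

10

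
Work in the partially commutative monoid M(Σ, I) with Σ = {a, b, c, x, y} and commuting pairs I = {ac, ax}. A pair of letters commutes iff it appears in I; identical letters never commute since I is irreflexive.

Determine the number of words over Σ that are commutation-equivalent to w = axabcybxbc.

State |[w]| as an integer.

3

#0=a has no predecessor
#1=x has no predecessor
#2=a depends on [0:a]
#3=b depends on [1:x, 2:a]
#4=c depends on [3:b]
#5=y depends on [4:c]
#6=b depends on [5:y]
#7=x depends on [6:b]
#8=b depends on [7:x]
#9=c depends on [8:b]
sources: [0:a, 1:x]
N(rest) = Σ N(rest − s) over sources s of rest; N(one piece) = 1:
  size 1 → [9]=1
  size 2 → [8,9]=1
  size 3 → [7,8,9]=1
  size 4 → [6,7,8,9]=1
  size 5 → [5,6,7,8,9]=1
  size 6 → [4,5,6,7,8,9]=1
  size 7 → [3,4,5,6,7,8,9]=1
  size 8 → [1,3,4,5,6,7,8,9]=1  [2,3,4,5,6,7,8,9]=1
  first=0(a) contributes 2
  first=1(x) contributes 1
|[w]| = 3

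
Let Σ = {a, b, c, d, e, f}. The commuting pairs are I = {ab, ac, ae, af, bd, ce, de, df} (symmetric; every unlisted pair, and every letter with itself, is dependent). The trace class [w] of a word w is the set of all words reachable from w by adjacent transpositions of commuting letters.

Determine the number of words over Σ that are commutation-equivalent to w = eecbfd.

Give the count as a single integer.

piece 0:e — minimal
piece 1:e rests on {0:e}
piece 2:c — minimal
piece 3:b rests on {1:e, 2:c}
piece 4:f rests on {3:b}
piece 5:d rests on {2:c}
minimal pieces: {0:e, 2:c}
ways to finish when only these pieces remain (= sum over removing one remaining piece with nothing left below it):
  1 left: {4}→1  {5}→1
  2 left: {3,4}→1  {4,5}→2
  3 left: {1,3,4}→1  {3,4,5}→3
  4 left: {0,1,3,4}→1  {1,3,4,5}→4  {2,3,4,5}→3
  placing 0:e first → 7 extensions
  placing 2:c first → 5 extensions
total linear extensions = 12

12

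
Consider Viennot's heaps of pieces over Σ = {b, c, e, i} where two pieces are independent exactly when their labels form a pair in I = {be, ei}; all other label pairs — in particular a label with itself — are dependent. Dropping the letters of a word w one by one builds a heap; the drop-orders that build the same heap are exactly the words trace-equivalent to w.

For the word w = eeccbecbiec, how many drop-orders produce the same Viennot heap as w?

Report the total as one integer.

6

#0=e has no predecessor
#1=e depends on [0:e]
#2=c depends on [1:e]
#3=c depends on [2:c]
#4=b depends on [3:c]
#5=e depends on [3:c]
#6=c depends on [4:b, 5:e]
#7=b depends on [6:c]
#8=i depends on [7:b]
#9=e depends on [6:c]
#10=c depends on [8:i, 9:e]
sources: [0:e]
N(rest) = Σ N(rest − s) over sources s of rest; N(one piece) = 1:
  size 1 → [10]=1
  size 2 → [8,10]=1  [9,10]=1
  size 3 → [7,8,10]=1  [8,9,10]=2
  size 4 → [7,8,9,10]=3
  size 5 → [6,7,8,9,10]=3
  size 6 → [4,6,7,8,9,10]=3  [5,6,7,8,9,10]=3
  size 7 → [4,5,6,7,8,9,10]=6
  size 8 → [3,4,5,6,7,8,9,10]=6
  size 9 → [2,3,4,5,6,7,8,9,10]=6
  first=0(e) contributes 6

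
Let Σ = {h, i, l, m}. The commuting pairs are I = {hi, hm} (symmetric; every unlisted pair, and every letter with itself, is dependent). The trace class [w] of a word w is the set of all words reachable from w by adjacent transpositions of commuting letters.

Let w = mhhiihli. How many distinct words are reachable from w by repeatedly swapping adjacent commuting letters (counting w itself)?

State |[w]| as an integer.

0(m) covers ∅
1(h) covers ∅
2(h) covers 1:h
3(i) covers 0:m
4(i) covers 3:i
5(h) covers 2:h
6(l) covers 4:i, 5:h
7(i) covers 6:l
floor of heap: 0:m, 1:h
completions by unplaced set U, small U first (add the entries for U minus each lowest piece of U):
  |U|=1: {7}:1
  |U|=2: {6,7}:1
  |U|=3: {4,6,7}:1  {5,6,7}:1
  |U|=4: {2,5,6,7}:1  {3,4,6,7}:1  {4,5,6,7}:2
  |U|=5: {0,3,4,6,7}:1  {1,2,5,6,7}:1  {2,4,5,6,7}:3  {3,4,5,6,7}:3
  |U|=6: {0,3,4,5,6,7}:4  {1,2,4,5,6,7}:4  {2,3,4,5,6,7}:6
  start at 0(m): 10
  start at 1(h): 10
sum over floor = 20

20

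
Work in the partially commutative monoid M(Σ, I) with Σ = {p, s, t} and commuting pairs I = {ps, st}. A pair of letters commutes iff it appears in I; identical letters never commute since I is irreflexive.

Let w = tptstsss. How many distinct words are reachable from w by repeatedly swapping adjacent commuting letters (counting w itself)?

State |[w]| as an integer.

piece 0:t — minimal
piece 1:p rests on {0:t}
piece 2:t rests on {1:p}
piece 3:s — minimal
piece 4:t rests on {2:t}
piece 5:s rests on {3:s}
piece 6:s rests on {5:s}
piece 7:s rests on {6:s}
minimal pieces: {0:t, 3:s}
ways to finish when only these pieces remain (= sum over removing one remaining piece with nothing left below it):
  1 left: {4}→1  {7}→1
  2 left: {2,4}→1  {4,7}→2  {6,7}→1
  3 left: {1,2,4}→1  {2,4,7}→3  {4,6,7}→3  {5,6,7}→1
  4 left: {0,1,2,4}→1  {1,2,4,7}→4  {2,4,6,7}→6  {3,5,6,7}→1  {4,5,6,7}→4
  5 left: {0,1,2,4,7}→5  {1,2,4,6,7}→10  {2,4,5,6,7}→10  {3,4,5,6,7}→5
  6 left: {0,1,2,4,6,7}→15  {1,2,4,5,6,7}→20  {2,3,4,5,6,7}→15
  placing 0:t first → 35 extensions
  placing 3:s first → 35 extensions
total linear extensions = 70

70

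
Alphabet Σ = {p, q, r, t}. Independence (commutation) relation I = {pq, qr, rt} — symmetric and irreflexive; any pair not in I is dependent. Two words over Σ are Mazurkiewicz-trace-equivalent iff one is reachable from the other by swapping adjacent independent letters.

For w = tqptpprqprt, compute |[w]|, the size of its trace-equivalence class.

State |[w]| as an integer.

piece 0:t — minimal
piece 1:q rests on {0:t}
piece 2:p rests on {0:t}
piece 3:t rests on {1:q, 2:p}
piece 4:p rests on {3:t}
piece 5:p rests on {4:p}
piece 6:r rests on {5:p}
piece 7:q rests on {3:t}
piece 8:p rests on {6:r}
piece 9:r rests on {8:p}
piece 10:t rests on {7:q, 8:p}
minimal pieces: {0:t}
ways to finish when only these pieces remain (= sum over removing one remaining piece with nothing left below it):
  1 left: {9}→1  {10}→1
  2 left: {7,10}→1  {9,10}→2
  3 left: {7,9,10}→3  {8,9,10}→2
  4 left: {6,8,9,10}→2  {7,8,9,10}→5
  5 left: {5,6,8,9,10}→2  {6,7,8,9,10}→7
  6 left: {4,5,6,8,9,10}→2  {5,6,7,8,9,10}→9
  7 left: {4,5,6,7,8,9,10}→11
  8 left: {3,4,5,6,7,8,9,10}→11
  9 left: {1,3,4,5,6,7,8,9,10}→11  {2,3,4,5,6,7,8,9,10}→11
  placing 0:t first → 22 extensions

22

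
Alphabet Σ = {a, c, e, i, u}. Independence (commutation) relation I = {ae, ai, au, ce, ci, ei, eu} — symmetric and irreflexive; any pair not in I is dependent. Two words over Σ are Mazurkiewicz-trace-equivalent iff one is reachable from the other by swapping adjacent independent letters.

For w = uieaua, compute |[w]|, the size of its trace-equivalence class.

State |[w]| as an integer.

60

drop 0:u onto floor
drop 1:i onto {0:u}
drop 2:e onto floor
drop 3:a onto floor
drop 4:u onto {1:i}
drop 5:a onto {3:a}
ground layer = {0:u, 2:e, 3:a}
drop-orders for the pieces not yet dropped (sum over which currently-grounded one goes next):
  1 to go: {2} 1  {4} 1  {5} 1
  2 to go: {1,4} 1  {2,4} 2  {2,5} 2  {3,5} 1  {4,5} 2
  3 to go: {0,1,4} 1  {1,2,4} 3  {1,4,5} 3  {2,3,5} 3  {2,4,5} 6  {3,4,5} 3
  4 to go: {0,1,2,4} 4  {0,1,4,5} 4  {1,2,4,5} 12  {1,3,4,5} 6  {2,3,4,5} 12
  if 0:u drops first: 30 orders
  if 2:e drops first: 10 orders
  if 3:a drops first: 20 orders
heap linearizations: 60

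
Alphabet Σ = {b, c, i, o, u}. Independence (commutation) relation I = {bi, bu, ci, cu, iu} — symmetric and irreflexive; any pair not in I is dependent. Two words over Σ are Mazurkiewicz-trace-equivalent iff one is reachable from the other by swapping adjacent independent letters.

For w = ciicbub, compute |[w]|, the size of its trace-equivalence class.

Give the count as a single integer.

#0=c has no predecessor
#1=i has no predecessor
#2=i depends on [1:i]
#3=c depends on [0:c]
#4=b depends on [3:c]
#5=u has no predecessor
#6=b depends on [4:b]
sources: [0:c, 1:i, 5:u]
N(rest) = Σ N(rest − s) over sources s of rest; N(one piece) = 1:
  size 1 → [2]=1  [5]=1  [6]=1
  size 2 → [1,2]=1  [2,5]=2  [2,6]=2  [4,6]=1  [5,6]=2
  size 3 → [1,2,5]=3  [1,2,6]=3  [2,4,6]=3  [2,5,6]=6  [3,4,6]=1  [4,5,6]=3
  size 4 → [0,3,4,6]=1  [1,2,4,6]=6  [1,2,5,6]=12  [2,3,4,6]=4  [2,4,5,6]=12  [3,4,5,6]=4
  size 5 → [0,2,3,4,6]=5  [0,3,4,5,6]=5  [1,2,3,4,6]=10  [1,2,4,5,6]=30  [2,3,4,5,6]=20
  first=0(c) contributes 60
  first=1(i) contributes 30
  first=5(u) contributes 15
|[w]| = 105

105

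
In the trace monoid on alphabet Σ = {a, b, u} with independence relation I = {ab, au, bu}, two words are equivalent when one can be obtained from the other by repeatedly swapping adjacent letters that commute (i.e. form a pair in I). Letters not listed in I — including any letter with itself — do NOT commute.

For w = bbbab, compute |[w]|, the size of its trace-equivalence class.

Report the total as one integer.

5

drop 0:b onto floor
drop 1:b onto {0:b}
drop 2:b onto {1:b}
drop 3:a onto floor
drop 4:b onto {2:b}
ground layer = {0:b, 3:a}
drop-orders for the pieces not yet dropped (sum over which currently-grounded one goes next):
  1 to go: {3} 1  {4} 1
  2 to go: {2,4} 1  {3,4} 2
  3 to go: {1,2,4} 1  {2,3,4} 3
  if 0:b drops first: 4 orders
  if 3:a drops first: 1 orders
heap linearizations: 5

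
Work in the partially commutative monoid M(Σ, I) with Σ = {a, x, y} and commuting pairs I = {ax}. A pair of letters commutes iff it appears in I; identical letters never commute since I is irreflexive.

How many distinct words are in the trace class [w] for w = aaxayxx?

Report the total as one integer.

piece 0:a — minimal
piece 1:a rests on {0:a}
piece 2:x — minimal
piece 3:a rests on {1:a}
piece 4:y rests on {2:x, 3:a}
piece 5:x rests on {4:y}
piece 6:x rests on {5:x}
minimal pieces: {0:a, 2:x}
ways to finish when only these pieces remain (= sum over removing one remaining piece with nothing left below it):
  1 left: {6}→1
  2 left: {5,6}→1
  3 left: {4,5,6}→1
  4 left: {2,4,5,6}→1  {3,4,5,6}→1
  5 left: {1,3,4,5,6}→1  {2,3,4,5,6}→2
  placing 0:a first → 3 extensions
  placing 2:x first → 1 extensions
total linear extensions = 4

4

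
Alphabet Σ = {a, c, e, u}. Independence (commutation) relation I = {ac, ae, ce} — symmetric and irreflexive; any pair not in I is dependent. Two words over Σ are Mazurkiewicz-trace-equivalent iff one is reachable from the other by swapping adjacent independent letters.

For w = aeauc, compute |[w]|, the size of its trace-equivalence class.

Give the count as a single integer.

3

#0=a has no predecessor
#1=e has no predecessor
#2=a depends on [0:a]
#3=u depends on [1:e, 2:a]
#4=c depends on [3:u]
sources: [0:a, 1:e]
N(rest) = Σ N(rest − s) over sources s of rest; N(one piece) = 1:
  size 1 → [4]=1
  size 2 → [3,4]=1
  size 3 → [1,3,4]=1  [2,3,4]=1
  first=0(a) contributes 2
  first=1(e) contributes 1
|[w]| = 3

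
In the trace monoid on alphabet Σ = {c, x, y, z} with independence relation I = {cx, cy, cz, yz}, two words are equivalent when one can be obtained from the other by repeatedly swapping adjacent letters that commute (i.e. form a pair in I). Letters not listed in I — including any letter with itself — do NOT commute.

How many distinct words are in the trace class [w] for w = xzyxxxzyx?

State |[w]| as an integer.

4

#0=x has no predecessor
#1=z depends on [0:x]
#2=y depends on [0:x]
#3=x depends on [1:z, 2:y]
#4=x depends on [3:x]
#5=x depends on [4:x]
#6=z depends on [5:x]
#7=y depends on [5:x]
#8=x depends on [6:z, 7:y]
sources: [0:x]
N(rest) = Σ N(rest − s) over sources s of rest; N(one piece) = 1:
  size 1 → [8]=1
  size 2 → [6,8]=1  [7,8]=1
  size 3 → [6,7,8]=2
  size 4 → [5,6,7,8]=2
  size 5 → [4,5,6,7,8]=2
  size 6 → [3,4,5,6,7,8]=2
  size 7 → [1,3,4,5,6,7,8]=2  [2,3,4,5,6,7,8]=2
  first=0(x) contributes 4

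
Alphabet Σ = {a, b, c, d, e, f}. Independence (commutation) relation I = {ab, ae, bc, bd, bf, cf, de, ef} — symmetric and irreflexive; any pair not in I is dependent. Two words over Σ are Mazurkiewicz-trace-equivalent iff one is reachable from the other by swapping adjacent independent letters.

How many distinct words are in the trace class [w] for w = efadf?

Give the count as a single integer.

drop 0:e onto floor
drop 1:f onto floor
drop 2:a onto {1:f}
drop 3:d onto {2:a}
drop 4:f onto {3:d}
ground layer = {0:e, 1:f}
drop-orders for the pieces not yet dropped (sum over which currently-grounded one goes next):
  1 to go: {0} 1  {4} 1
  2 to go: {0,4} 2  {3,4} 1
  3 to go: {0,3,4} 3  {2,3,4} 1
  if 0:e drops first: 1 orders
  if 1:f drops first: 4 orders
heap linearizations: 5

5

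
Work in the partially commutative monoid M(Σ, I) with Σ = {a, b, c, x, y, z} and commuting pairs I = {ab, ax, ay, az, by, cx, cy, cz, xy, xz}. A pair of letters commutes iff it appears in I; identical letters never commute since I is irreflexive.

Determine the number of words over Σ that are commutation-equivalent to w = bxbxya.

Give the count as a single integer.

#0=b has no predecessor
#1=x depends on [0:b]
#2=b depends on [1:x]
#3=x depends on [2:b]
#4=y has no predecessor
#5=a has no predecessor
sources: [0:b, 4:y, 5:a]
N(rest) = Σ N(rest − s) over sources s of rest; N(one piece) = 1:
  size 1 → [3]=1  [4]=1  [5]=1
  size 2 → [2,3]=1  [3,4]=2  [3,5]=2  [4,5]=2
  size 3 → [1,2,3]=1  [2,3,4]=3  [2,3,5]=3  [3,4,5]=6
  size 4 → [0,1,2,3]=1  [1,2,3,4]=4  [1,2,3,5]=4  [2,3,4,5]=12
  first=0(b) contributes 20
  first=4(y) contributes 5
  first=5(a) contributes 5
|[w]| = 30

30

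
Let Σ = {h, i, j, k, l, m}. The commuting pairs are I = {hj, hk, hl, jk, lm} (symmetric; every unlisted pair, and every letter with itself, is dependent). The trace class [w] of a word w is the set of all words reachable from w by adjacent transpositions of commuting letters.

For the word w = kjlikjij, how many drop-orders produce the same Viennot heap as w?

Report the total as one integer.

4

piece 0:k — minimal
piece 1:j — minimal
piece 2:l rests on {0:k, 1:j}
piece 3:i rests on {2:l}
piece 4:k rests on {3:i}
piece 5:j rests on {3:i}
piece 6:i rests on {4:k, 5:j}
piece 7:j rests on {6:i}
minimal pieces: {0:k, 1:j}
ways to finish when only these pieces remain (= sum over removing one remaining piece with nothing left below it):
  1 left: {7}→1
  2 left: {6,7}→1
  3 left: {4,6,7}→1  {5,6,7}→1
  4 left: {4,5,6,7}→2
  5 left: {3,4,5,6,7}→2
  6 left: {2,3,4,5,6,7}→2
  placing 0:k first → 2 extensions
  placing 1:j first → 2 extensions
total linear extensions = 4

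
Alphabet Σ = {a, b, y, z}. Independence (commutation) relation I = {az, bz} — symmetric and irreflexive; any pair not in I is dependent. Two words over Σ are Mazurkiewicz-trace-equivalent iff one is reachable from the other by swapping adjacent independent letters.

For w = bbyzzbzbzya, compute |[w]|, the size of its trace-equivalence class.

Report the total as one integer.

#0=b has no predecessor
#1=b depends on [0:b]
#2=y depends on [1:b]
#3=z depends on [2:y]
#4=z depends on [3:z]
#5=b depends on [2:y]
#6=z depends on [4:z]
#7=b depends on [5:b]
#8=z depends on [6:z]
#9=y depends on [7:b, 8:z]
#10=a depends on [9:y]
sources: [0:b]
N(rest) = Σ N(rest − s) over sources s of rest; N(one piece) = 1:
  size 1 → [10]=1
  size 2 → [9,10]=1
  size 3 → [7,9,10]=1  [8,9,10]=1
  size 4 → [5,7,9,10]=1  [6,8,9,10]=1  [7,8,9,10]=2
  size 5 → [4,6,8,9,10]=1  [5,7,8,9,10]=3  [6,7,8,9,10]=3
  size 6 → [3,4,6,8,9,10]=1  [4,6,7,8,9,10]=4  [5,6,7,8,9,10]=6
  size 7 → [3,4,6,7,8,9,10]=5  [4,5,6,7,8,9,10]=10
  size 8 → [3,4,5,6,7,8,9,10]=15
  size 9 → [2,3,4,5,6,7,8,9,10]=15
  first=0(b) contributes 15

15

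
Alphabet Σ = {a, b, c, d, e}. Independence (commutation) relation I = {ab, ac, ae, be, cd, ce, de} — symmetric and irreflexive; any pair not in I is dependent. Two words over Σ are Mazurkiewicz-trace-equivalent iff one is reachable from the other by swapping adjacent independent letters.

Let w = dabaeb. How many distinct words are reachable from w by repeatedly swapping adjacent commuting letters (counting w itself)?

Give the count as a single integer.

piece 0:d — minimal
piece 1:a rests on {0:d}
piece 2:b rests on {0:d}
piece 3:a rests on {1:a}
piece 4:e — minimal
piece 5:b rests on {2:b}
minimal pieces: {0:d, 4:e}
ways to finish when only these pieces remain (= sum over removing one remaining piece with nothing left below it):
  1 left: {3}→1  {4}→1  {5}→1
  2 left: {1,3}→1  {2,5}→1  {3,4}→2  {3,5}→2  {4,5}→2
  3 left: {1,3,4}→3  {1,3,5}→3  {2,3,5}→3  {2,4,5}→3  {3,4,5}→6
  4 left: {1,2,3,5}→6  {1,3,4,5}→12  {2,3,4,5}→12
  placing 0:d first → 30 extensions
  placing 4:e first → 6 extensions
total linear extensions = 36

36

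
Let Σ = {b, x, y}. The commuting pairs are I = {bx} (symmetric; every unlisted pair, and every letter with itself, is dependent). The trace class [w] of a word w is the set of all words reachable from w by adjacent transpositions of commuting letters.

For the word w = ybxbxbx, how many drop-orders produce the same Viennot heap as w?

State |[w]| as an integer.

20

#0=y has no predecessor
#1=b depends on [0:y]
#2=x depends on [0:y]
#3=b depends on [1:b]
#4=x depends on [2:x]
#5=b depends on [3:b]
#6=x depends on [4:x]
sources: [0:y]
N(rest) = Σ N(rest − s) over sources s of rest; N(one piece) = 1:
  size 1 → [5]=1  [6]=1
  size 2 → [3,5]=1  [4,6]=1  [5,6]=2
  size 3 → [1,3,5]=1  [2,4,6]=1  [3,5,6]=3  [4,5,6]=3
  size 4 → [1,3,5,6]=4  [2,4,5,6]=4  [3,4,5,6]=6
  size 5 → [1,3,4,5,6]=10  [2,3,4,5,6]=10
  first=0(y) contributes 20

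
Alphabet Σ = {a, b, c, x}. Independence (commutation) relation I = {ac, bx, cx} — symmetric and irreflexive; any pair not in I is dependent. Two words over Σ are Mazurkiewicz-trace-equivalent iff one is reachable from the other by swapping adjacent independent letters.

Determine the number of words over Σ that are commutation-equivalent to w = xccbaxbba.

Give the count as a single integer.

drop 0:x onto floor
drop 1:c onto floor
drop 2:c onto {1:c}
drop 3:b onto {2:c}
drop 4:a onto {0:x, 3:b}
drop 5:x onto {4:a}
drop 6:b onto {4:a}
drop 7:b onto {6:b}
drop 8:a onto {5:x, 7:b}
ground layer = {0:x, 1:c}
drop-orders for the pieces not yet dropped (sum over which currently-grounded one goes next):
  1 to go: {8} 1
  2 to go: {5,8} 1  {7,8} 1
  3 to go: {5,7,8} 2  {6,7,8} 1
  4 to go: {5,6,7,8} 3
  5 to go: {4,5,6,7,8} 3
  6 to go: {0,4,5,6,7,8} 3  {3,4,5,6,7,8} 3
  7 to go: {0,3,4,5,6,7,8} 6  {2,3,4,5,6,7,8} 3
  if 0:x drops first: 3 orders
  if 1:c drops first: 9 orders
heap linearizations: 12

12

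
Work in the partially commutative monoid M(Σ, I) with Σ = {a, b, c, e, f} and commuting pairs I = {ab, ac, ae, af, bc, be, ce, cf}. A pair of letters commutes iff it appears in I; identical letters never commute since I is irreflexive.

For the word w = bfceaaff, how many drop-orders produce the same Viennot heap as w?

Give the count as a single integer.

168

#0=b has no predecessor
#1=f depends on [0:b]
#2=c has no predecessor
#3=e depends on [1:f]
#4=a has no predecessor
#5=a depends on [4:a]
#6=f depends on [3:e]
#7=f depends on [6:f]
sources: [0:b, 2:c, 4:a]
N(rest) = Σ N(rest − s) over sources s of rest; N(one piece) = 1:
  size 1 → [2]=1  [5]=1  [7]=1
  size 2 → [2,5]=2  [2,7]=2  [4,5]=1  [5,7]=2  [6,7]=1
  size 3 → [2,4,5]=3  [2,5,7]=6  [2,6,7]=3  [3,6,7]=1  [4,5,7]=3  [5,6,7]=3
  size 4 → [1,3,6,7]=1  [2,3,6,7]=4  [2,4,5,7]=12  [2,5,6,7]=12  [3,5,6,7]=4  [4,5,6,7]=6
  size 5 → [0,1,3,6,7]=1  [1,2,3,6,7]=5  [1,3,5,6,7]=5  [2,3,5,6,7]=20  [2,4,5,6,7]=30  [3,4,5,6,7]=10
  size 6 → [0,1,2,3,6,7]=6  [0,1,3,5,6,7]=6  [1,2,3,5,6,7]=30  [1,3,4,5,6,7]=15  [2,3,4,5,6,7]=60
  first=0(b) contributes 105
  first=2(c) contributes 21
  first=4(a) contributes 42
|[w]| = 168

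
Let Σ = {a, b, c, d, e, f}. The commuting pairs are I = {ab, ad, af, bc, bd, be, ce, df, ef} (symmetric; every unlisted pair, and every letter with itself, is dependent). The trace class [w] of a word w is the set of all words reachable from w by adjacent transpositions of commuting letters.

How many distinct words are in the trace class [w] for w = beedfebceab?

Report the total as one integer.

#0=b has no predecessor
#1=e has no predecessor
#2=e depends on [1:e]
#3=d depends on [2:e]
#4=f depends on [0:b]
#5=e depends on [3:d]
#6=b depends on [4:f]
#7=c depends on [3:d, 4:f]
#8=e depends on [5:e]
#9=a depends on [7:c, 8:e]
#10=b depends on [6:b]
sources: [0:b, 1:e]
N(rest) = Σ N(rest − s) over sources s of rest; N(one piece) = 1:
  size 1 → [9]=1  [10]=1
  size 2 → [6,10]=1  [7,9]=1  [8,9]=1  [9,10]=2
  size 3 → [5,8,9]=1  [6,9,10]=3  [7,8,9]=2  [7,9,10]=3  [8,9,10]=3
  size 4 → [5,7,8,9]=3  [5,8,9,10]=4  [6,7,9,10]=6  [6,8,9,10]=6  [7,8,9,10]=8
  size 5 → [3,5,7,8,9]=3  [4,6,7,9,10]=6  [5,6,8,9,10]=10  [5,7,8,9,10]=15  [6,7,8,9,10]=20
  size 6 → [0,4,6,7,9,10]=6  [2,3,5,7,8,9]=3  [3,5,7,8,9,10]=18  [4,6,7,8,9,10]=26  [5,6,7,8,9,10]=45
  size 7 → [0,4,6,7,8,9,10]=32  [1,2,3,5,7,8,9]=3  [2,3,5,7,8,9,10]=21  [3,5,6,7,8,9,10]=63  [4,5,6,7,8,9,10]=71
  size 8 → [0,4,5,6,7,8,9,10]=103  [1,2,3,5,7,8,9,10]=24  [2,3,5,6,7,8,9,10]=84  [3,4,5,6,7,8,9,10]=134
  size 9 → [0,3,4,5,6,7,8,9,10]=237  [1,2,3,5,6,7,8,9,10]=108  [2,3,4,5,6,7,8,9,10]=218
  first=0(b) contributes 326
  first=1(e) contributes 455
|[w]| = 781

781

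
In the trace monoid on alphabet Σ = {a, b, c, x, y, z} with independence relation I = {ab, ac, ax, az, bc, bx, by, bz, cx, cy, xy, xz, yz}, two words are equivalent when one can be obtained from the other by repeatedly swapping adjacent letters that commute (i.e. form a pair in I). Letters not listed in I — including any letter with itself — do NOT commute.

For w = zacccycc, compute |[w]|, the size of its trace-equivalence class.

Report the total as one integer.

28

0(z) covers ∅
1(a) covers ∅
2(c) covers 0:z
3(c) covers 2:c
4(c) covers 3:c
5(y) covers 1:a
6(c) covers 4:c
7(c) covers 6:c
floor of heap: 0:z, 1:a
completions by unplaced set U, small U first (add the entries for U minus each lowest piece of U):
  |U|=1: {5}:1  {7}:1
  |U|=2: {1,5}:1  {5,7}:2  {6,7}:1
  |U|=3: {1,5,7}:3  {4,6,7}:1  {5,6,7}:3
  |U|=4: {1,5,6,7}:6  {3,4,6,7}:1  {4,5,6,7}:4
  |U|=5: {1,4,5,6,7}:10  {2,3,4,6,7}:1  {3,4,5,6,7}:5
  |U|=6: {0,2,3,4,6,7}:1  {1,3,4,5,6,7}:15  {2,3,4,5,6,7}:6
  start at 0(z): 21
  start at 1(a): 7
sum over floor = 28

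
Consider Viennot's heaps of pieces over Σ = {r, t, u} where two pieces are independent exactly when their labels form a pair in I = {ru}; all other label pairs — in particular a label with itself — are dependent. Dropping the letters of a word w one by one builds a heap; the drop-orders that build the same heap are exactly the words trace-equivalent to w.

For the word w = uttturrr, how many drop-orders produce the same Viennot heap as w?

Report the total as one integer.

#0=u has no predecessor
#1=t depends on [0:u]
#2=t depends on [1:t]
#3=t depends on [2:t]
#4=u depends on [3:t]
#5=r depends on [3:t]
#6=r depends on [5:r]
#7=r depends on [6:r]
sources: [0:u]
N(rest) = Σ N(rest − s) over sources s of rest; N(one piece) = 1:
  size 1 → [4]=1  [7]=1
  size 2 → [4,7]=2  [6,7]=1
  size 3 → [4,6,7]=3  [5,6,7]=1
  size 4 → [4,5,6,7]=4
  size 5 → [3,4,5,6,7]=4
  size 6 → [2,3,4,5,6,7]=4
  first=0(u) contributes 4

4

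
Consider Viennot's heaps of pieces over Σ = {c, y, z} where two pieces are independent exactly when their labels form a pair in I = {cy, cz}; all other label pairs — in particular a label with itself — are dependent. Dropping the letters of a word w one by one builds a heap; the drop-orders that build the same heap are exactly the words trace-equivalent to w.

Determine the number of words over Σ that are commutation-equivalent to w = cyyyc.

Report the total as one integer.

10

#0=c has no predecessor
#1=y has no predecessor
#2=y depends on [1:y]
#3=y depends on [2:y]
#4=c depends on [0:c]
sources: [0:c, 1:y]
N(rest) = Σ N(rest − s) over sources s of rest; N(one piece) = 1:
  size 1 → [3]=1  [4]=1
  size 2 → [0,4]=1  [2,3]=1  [3,4]=2
  size 3 → [0,3,4]=3  [1,2,3]=1  [2,3,4]=3
  first=0(c) contributes 4
  first=1(y) contributes 6
|[w]| = 10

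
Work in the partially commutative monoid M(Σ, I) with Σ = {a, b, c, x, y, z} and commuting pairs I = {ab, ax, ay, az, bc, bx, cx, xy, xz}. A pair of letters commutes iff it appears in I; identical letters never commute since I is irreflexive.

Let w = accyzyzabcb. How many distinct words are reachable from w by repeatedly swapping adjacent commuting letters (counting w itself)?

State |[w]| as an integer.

#0=a has no predecessor
#1=c depends on [0:a]
#2=c depends on [1:c]
#3=y depends on [2:c]
#4=z depends on [3:y]
#5=y depends on [4:z]
#6=z depends on [5:y]
#7=a depends on [2:c]
#8=b depends on [6:z]
#9=c depends on [6:z, 7:a]
#10=b depends on [8:b]
sources: [0:a]
N(rest) = Σ N(rest − s) over sources s of rest; N(one piece) = 1:
  size 1 → [9]=1  [10]=1
  size 2 → [7,9]=1  [8,10]=1  [9,10]=2
  size 3 → [7,9,10]=3  [8,9,10]=3
  size 4 → [6,8,9,10]=3  [7,8,9,10]=6
  size 5 → [5,6,8,9,10]=3  [6,7,8,9,10]=9
  size 6 → [4,5,6,8,9,10]=3  [5,6,7,8,9,10]=12
  size 7 → [3,4,5,6,8,9,10]=3  [4,5,6,7,8,9,10]=15
  size 8 → [3,4,5,6,7,8,9,10]=18
  size 9 → [2,3,4,5,6,7,8,9,10]=18
  first=0(a) contributes 18

18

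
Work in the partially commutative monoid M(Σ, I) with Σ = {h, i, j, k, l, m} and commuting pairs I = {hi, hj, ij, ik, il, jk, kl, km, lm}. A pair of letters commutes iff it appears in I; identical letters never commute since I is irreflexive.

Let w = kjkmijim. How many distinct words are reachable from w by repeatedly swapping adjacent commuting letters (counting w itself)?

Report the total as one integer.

84

0(k) covers ∅
1(j) covers ∅
2(k) covers 0:k
3(m) covers 1:j
4(i) covers 3:m
5(j) covers 3:m
6(i) covers 4:i
7(m) covers 5:j, 6:i
floor of heap: 0:k, 1:j
completions by unplaced set U, small U first (add the entries for U minus each lowest piece of U):
  |U|=1: {2}:1  {7}:1
  |U|=2: {0,2}:1  {2,7}:2  {5,7}:1  {6,7}:1
  |U|=3: {0,2,7}:3  {2,5,7}:3  {2,6,7}:3  {4,6,7}:1  {5,6,7}:2
  |U|=4: {0,2,5,7}:6  {0,2,6,7}:6  {2,4,6,7}:4  {2,5,6,7}:8  {4,5,6,7}:3
  |U|=5: {0,2,4,6,7}:10  {0,2,5,6,7}:20  {2,4,5,6,7}:15  {3,4,5,6,7}:3
  |U|=6: {0,2,4,5,6,7}:45  {1,3,4,5,6,7}:3  {2,3,4,5,6,7}:18
  start at 0(k): 21
  start at 1(j): 63
sum over floor = 84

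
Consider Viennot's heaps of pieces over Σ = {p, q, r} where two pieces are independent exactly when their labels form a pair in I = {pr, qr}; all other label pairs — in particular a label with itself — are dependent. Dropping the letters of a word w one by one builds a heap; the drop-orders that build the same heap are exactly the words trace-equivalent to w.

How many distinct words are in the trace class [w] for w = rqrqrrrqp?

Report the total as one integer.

drop 0:r onto floor
drop 1:q onto floor
drop 2:r onto {0:r}
drop 3:q onto {1:q}
drop 4:r onto {2:r}
drop 5:r onto {4:r}
drop 6:r onto {5:r}
drop 7:q onto {3:q}
drop 8:p onto {7:q}
ground layer = {0:r, 1:q}
drop-orders for the pieces not yet dropped (sum over which currently-grounded one goes next):
  1 to go: {6} 1  {8} 1
  2 to go: {5,6} 1  {6,8} 2  {7,8} 1
  3 to go: {3,7,8} 1  {4,5,6} 1  {5,6,8} 3  {6,7,8} 3
  4 to go: {1,3,7,8} 1  {2,4,5,6} 1  {3,6,7,8} 4  {4,5,6,8} 4  {5,6,7,8} 6
  5 to go: {0,2,4,5,6} 1  {1,3,6,7,8} 5  {2,4,5,6,8} 5  {3,5,6,7,8} 10  {4,5,6,7,8} 10
  6 to go: {0,2,4,5,6,8} 6  {1,3,5,6,7,8} 15  {2,4,5,6,7,8} 15  {3,4,5,6,7,8} 20
  7 to go: {0,2,4,5,6,7,8} 21  {1,3,4,5,6,7,8} 35  {2,3,4,5,6,7,8} 35
  if 0:r drops first: 70 orders
  if 1:q drops first: 56 orders
heap linearizations: 126

126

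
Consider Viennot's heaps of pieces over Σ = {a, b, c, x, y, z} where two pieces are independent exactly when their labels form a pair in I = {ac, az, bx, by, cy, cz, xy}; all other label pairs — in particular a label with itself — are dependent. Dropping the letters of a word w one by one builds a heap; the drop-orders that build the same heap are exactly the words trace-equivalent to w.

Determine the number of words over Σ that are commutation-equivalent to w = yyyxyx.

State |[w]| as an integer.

#0=y has no predecessor
#1=y depends on [0:y]
#2=y depends on [1:y]
#3=x has no predecessor
#4=y depends on [2:y]
#5=x depends on [3:x]
sources: [0:y, 3:x]
N(rest) = Σ N(rest − s) over sources s of rest; N(one piece) = 1:
  size 1 → [4]=1  [5]=1
  size 2 → [2,4]=1  [3,5]=1  [4,5]=2
  size 3 → [1,2,4]=1  [2,4,5]=3  [3,4,5]=3
  size 4 → [0,1,2,4]=1  [1,2,4,5]=4  [2,3,4,5]=6
  first=0(y) contributes 10
  first=3(x) contributes 5
|[w]| = 15

15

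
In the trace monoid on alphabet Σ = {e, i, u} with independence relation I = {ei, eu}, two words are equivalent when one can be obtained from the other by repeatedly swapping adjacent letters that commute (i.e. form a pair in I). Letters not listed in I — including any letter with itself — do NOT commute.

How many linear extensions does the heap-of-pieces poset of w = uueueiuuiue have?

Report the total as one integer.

165

0(u) covers ∅
1(u) covers 0:u
2(e) covers ∅
3(u) covers 1:u
4(e) covers 2:e
5(i) covers 3:u
6(u) covers 5:i
7(u) covers 6:u
8(i) covers 7:u
9(u) covers 8:i
10(e) covers 4:e
floor of heap: 0:u, 2:e
completions by unplaced set U, small U first (add the entries for U minus each lowest piece of U):
  |U|=1: {9}:1  {10}:1
  |U|=2: {4,10}:1  {8,9}:1  {9,10}:2
  |U|=3: {2,4,10}:1  {4,9,10}:3  {7,8,9}:1  {8,9,10}:3
  |U|=4: {2,4,9,10}:4  {4,8,9,10}:6  {6,7,8,9}:1  {7,8,9,10}:4
  |U|=5: {2,4,8,9,10}:10  {4,7,8,9,10}:10  {5,6,7,8,9}:1  {6,7,8,9,10}:5
  |U|=6: {2,4,7,8,9,10}:20  {3,5,6,7,8,9}:1  {4,6,7,8,9,10}:15  {5,6,7,8,9,10}:6
  |U|=7: {1,3,5,6,7,8,9}:1  {2,4,6,7,8,9,10}:35  {3,5,6,7,8,9,10}:7  {4,5,6,7,8,9,10}:21
  |U|=8: {0,1,3,5,6,7,8,9}:1  {1,3,5,6,7,8,9,10}:8  {2,4,5,6,7,8,9,10}:56  {3,4,5,6,7,8,9,10}:28
  |U|=9: {0,1,3,5,6,7,8,9,10}:9  {1,3,4,5,6,7,8,9,10}:36  {2,3,4,5,6,7,8,9,10}:84
  start at 0(u): 120
  start at 2(e): 45
sum over floor = 165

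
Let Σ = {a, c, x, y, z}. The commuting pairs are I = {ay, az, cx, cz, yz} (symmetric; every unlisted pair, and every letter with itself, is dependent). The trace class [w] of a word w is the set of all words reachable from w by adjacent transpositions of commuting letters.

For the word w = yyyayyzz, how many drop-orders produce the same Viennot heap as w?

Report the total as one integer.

#0=y has no predecessor
#1=y depends on [0:y]
#2=y depends on [1:y]
#3=a has no predecessor
#4=y depends on [2:y]
#5=y depends on [4:y]
#6=z has no predecessor
#7=z depends on [6:z]
sources: [0:y, 3:a, 6:z]
N(rest) = Σ N(rest − s) over sources s of rest; N(one piece) = 1:
  size 1 → [3]=1  [5]=1  [7]=1
  size 2 → [3,5]=2  [3,7]=2  [4,5]=1  [5,7]=2  [6,7]=1
  size 3 → [2,4,5]=1  [3,4,5]=3  [3,5,7]=6  [3,6,7]=3  [4,5,7]=3  [5,6,7]=3
  size 4 → [1,2,4,5]=1  [2,3,4,5]=4  [2,4,5,7]=4  [3,4,5,7]=12  [3,5,6,7]=12  [4,5,6,7]=6
  size 5 → [0,1,2,4,5]=1  [1,2,3,4,5]=5  [1,2,4,5,7]=5  [2,3,4,5,7]=20  [2,4,5,6,7]=10  [3,4,5,6,7]=30
  size 6 → [0,1,2,3,4,5]=6  [0,1,2,4,5,7]=6  [1,2,3,4,5,7]=30  [1,2,4,5,6,7]=15  [2,3,4,5,6,7]=60
  first=0(y) contributes 105
  first=3(a) contributes 21
  first=6(z) contributes 42
|[w]| = 168

168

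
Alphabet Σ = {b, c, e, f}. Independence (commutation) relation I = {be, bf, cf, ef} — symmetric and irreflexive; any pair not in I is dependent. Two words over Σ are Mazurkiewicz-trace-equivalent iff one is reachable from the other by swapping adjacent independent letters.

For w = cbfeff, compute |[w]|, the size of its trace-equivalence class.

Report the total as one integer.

40

0(c) covers ∅
1(b) covers 0:c
2(f) covers ∅
3(e) covers 0:c
4(f) covers 2:f
5(f) covers 4:f
floor of heap: 0:c, 2:f
completions by unplaced set U, small U first (add the entries for U minus each lowest piece of U):
  |U|=1: {1}:1  {3}:1  {5}:1
  |U|=2: {1,3}:2  {1,5}:2  {3,5}:2  {4,5}:1
  |U|=3: {0,1,3}:2  {1,3,5}:6  {1,4,5}:3  {2,4,5}:1  {3,4,5}:3
  |U|=4: {0,1,3,5}:8  {1,2,4,5}:4  {1,3,4,5}:12  {2,3,4,5}:4
  start at 0(c): 20
  start at 2(f): 20
sum over floor = 40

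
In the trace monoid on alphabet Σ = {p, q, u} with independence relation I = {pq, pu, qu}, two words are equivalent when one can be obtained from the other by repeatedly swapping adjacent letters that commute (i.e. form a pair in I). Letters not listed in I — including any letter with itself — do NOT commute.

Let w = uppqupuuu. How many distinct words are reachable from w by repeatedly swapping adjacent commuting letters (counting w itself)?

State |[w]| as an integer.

drop 0:u onto floor
drop 1:p onto floor
drop 2:p onto {1:p}
drop 3:q onto floor
drop 4:u onto {0:u}
drop 5:p onto {2:p}
drop 6:u onto {4:u}
drop 7:u onto {6:u}
drop 8:u onto {7:u}
ground layer = {0:u, 1:p, 3:q}
drop-orders for the pieces not yet dropped (sum over which currently-grounded one goes next):
  1 to go: {3} 1  {5} 1  {8} 1
  2 to go: {2,5} 1  {3,5} 2  {3,8} 2  {5,8} 2  {7,8} 1
  3 to go: {1,2,5} 1  {2,3,5} 3  {2,5,8} 3  {3,5,8} 6  {3,7,8} 3  {5,7,8} 3  {6,7,8} 1
  4 to go: {1,2,3,5} 4  {1,2,5,8} 4  {2,3,5,8} 12  {2,5,7,8} 6  {3,5,7,8} 12  {3,6,7,8} 4  {4,6,7,8} 1  {5,6,7,8} 4
  5 to go: {0,4,6,7,8} 1  {1,2,3,5,8} 20  {1,2,5,7,8} 10  {2,3,5,7,8} 30  {2,5,6,7,8} 10  {3,4,6,7,8} 5  {3,5,6,7,8} 20  {4,5,6,7,8} 5
  6 to go: {0,3,4,6,7,8} 6  {0,4,5,6,7,8} 6  {1,2,3,5,7,8} 60  {1,2,5,6,7,8} 20  {2,3,5,6,7,8} 60  {2,4,5,6,7,8} 15  {3,4,5,6,7,8} 30
  7 to go: {0,2,4,5,6,7,8} 21  {0,3,4,5,6,7,8} 42  {1,2,3,5,6,7,8} 140  {1,2,4,5,6,7,8} 35  {2,3,4,5,6,7,8} 105
  if 0:u drops first: 280 orders
  if 1:p drops first: 168 orders
  if 3:q drops first: 56 orders
heap linearizations: 504

504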